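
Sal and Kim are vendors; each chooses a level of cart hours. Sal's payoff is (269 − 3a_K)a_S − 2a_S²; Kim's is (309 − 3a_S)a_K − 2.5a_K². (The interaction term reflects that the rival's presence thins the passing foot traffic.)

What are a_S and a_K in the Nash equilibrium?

Expanding Sal's payoff: 269a_S − 3a_Ka_S − 2a_S².
∂π/∂a_S = 269 − 3a_K − 4a_S = 0, so a_S = 67.25 − 0.75a_K.
Likewise for Kim: a_K = 61.8 − 0.6a_S.
Substituting the second reaction function into the first: a_S = 67.25 − 0.75(61.8 − 0.6a_S), which gives 0.55a_S = 20.9 ⇒ a_S = 38.
Then a_K = 61.8 − 0.6·38 = 39.

38, 39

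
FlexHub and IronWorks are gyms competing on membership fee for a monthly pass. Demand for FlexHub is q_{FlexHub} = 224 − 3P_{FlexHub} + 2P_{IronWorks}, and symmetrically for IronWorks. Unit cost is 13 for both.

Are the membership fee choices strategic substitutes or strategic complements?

FlexHub's profit: π = (P_{FlexHub} − 13)(224 − 3P_{FlexHub} + 2P_{IronWorks}).
∂π/∂P_{FlexHub} = 263 − 6P_{FlexHub} + 2P_{IronWorks} = 0 ⇒ P_{FlexHub} = 263/6 + (1/3)P_{IronWorks}.
The best-response slope dP_{FlexHub}/dP_{IronWorks} = 1/3 > 0: the reaction function is upward-sloping, so the choices are strategic complements.

strategic complements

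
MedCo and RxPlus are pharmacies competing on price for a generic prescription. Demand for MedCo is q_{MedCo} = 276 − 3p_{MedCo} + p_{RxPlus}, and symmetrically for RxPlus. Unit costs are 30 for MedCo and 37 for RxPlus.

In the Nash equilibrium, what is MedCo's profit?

5755.32

MedCo's profit: π = (p_{MedCo} − 30)(276 − 3p_{MedCo} + p_{RxPlus}).
∂π/∂p_{MedCo} = 366 − 6p_{MedCo} + p_{RxPlus} = 0 ⇒ p_{MedCo} = 61 + (1/6)p_{RxPlus}.
Similarly p_{RxPlus} = 64.5 + (1/6)p_{MedCo}.
Solving the two reaction functions simultaneously: (1 − (1/6)(1/6))p_{MedCo} = 61 + (1/6)·64.5, so (35/36)p_{MedCo} = 71.75 and p_{MedCo} = 73.8.
Then p_{RxPlus} = 64.5 + (1/6)·73.8 = 76.8.
q_{MedCo} = 276 − 3·73.8 + 76.8 = 131.4.
Profit = (73.8 − 30)·131.4 = 5755.32.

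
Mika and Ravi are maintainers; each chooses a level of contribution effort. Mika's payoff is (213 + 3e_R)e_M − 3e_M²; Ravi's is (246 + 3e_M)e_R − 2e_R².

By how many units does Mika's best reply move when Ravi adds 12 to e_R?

Expanding Mika's payoff: 213e_M + 3e_Re_M − 3e_M².
∂π/∂e_M = 213 + 3e_R − 6e_M = 0, so e_M = 35.5 + 0.5e_R.
The reaction-function slope is 0.5, so a 12-unit rise in e_R moves e_M by 0.5 × 12 = 6. Mika's best response rises — the actions are strategic complements.

6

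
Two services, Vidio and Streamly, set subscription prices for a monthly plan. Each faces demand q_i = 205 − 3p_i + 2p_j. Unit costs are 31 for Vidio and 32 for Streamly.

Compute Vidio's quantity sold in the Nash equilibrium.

Vidio's profit: π = (p_{Vidio} − 31)(205 − 3p_{Vidio} + 2p_{Streamly}).
∂π/∂p_{Vidio} = 298 − 6p_{Vidio} + 2p_{Streamly} = 0 ⇒ p_{Vidio} = 149/3 + (1/3)p_{Streamly}.
Similarly p_{Streamly} = 301/6 + (1/3)p_{Vidio}.
Solving the two reaction functions simultaneously: (1 − (1/3)(1/3))p_{Vidio} = 149/3 + (1/3)·(301/6), so (8/9)p_{Vidio} = 1195/18 and p_{Vidio} = 74.6875.
Then p_{Streamly} = 301/6 + (1/3)·74.6875 = 75.0625.
q_{Vidio} = 205 − 3·74.6875 + 2·75.0625 = 131.0625.

131.0625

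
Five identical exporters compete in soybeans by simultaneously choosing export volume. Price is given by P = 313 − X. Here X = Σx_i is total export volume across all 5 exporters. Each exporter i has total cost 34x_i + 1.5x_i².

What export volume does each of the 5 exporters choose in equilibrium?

31

A representative exporter's profit is π_i = x_i(313 − X) − 34x_i − 1.5x_i², with X = x_i + Σ_{j≠i} x_j.
First-order condition: 279 − 5x_i − Σ_{j≠i} x_j = 0.
Imposing symmetry (x_j = x for all j) turns Σ_{j≠i} x_j into 4x, so 279 = 9x and x = 31.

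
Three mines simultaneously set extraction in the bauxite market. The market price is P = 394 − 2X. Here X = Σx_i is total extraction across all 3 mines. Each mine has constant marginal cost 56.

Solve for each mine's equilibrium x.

A representative mine's profit is π_i = x_i(394 − 2X) − 56x_i, with X = x_i + Σ_{j≠i} x_j.
First-order condition: 338 − 4x_i − 2Σ_{j≠i} x_j = 0.
Imposing symmetry (x_j = x for all j) turns Σ_{j≠i} x_j into 2x, so 338 = 8x and x = 42.25.

42.25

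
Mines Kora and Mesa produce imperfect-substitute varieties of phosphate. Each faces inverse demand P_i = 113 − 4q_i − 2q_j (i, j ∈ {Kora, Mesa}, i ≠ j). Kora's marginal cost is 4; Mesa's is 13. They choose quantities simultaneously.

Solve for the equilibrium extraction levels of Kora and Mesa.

Mine Kora's profit: π = q_{Kora}(113 − 4q_{Kora} − 2q_{Mesa}) − 4q_{Kora}.
∂π/∂q_{Kora} = 109 − 8q_{Kora} − 2q_{Mesa} = 0 ⇒ q_{Kora} = 13.625 − 0.25q_{Mesa}.
Similarly q_{Mesa} = 12.5 − 0.25q_{Kora}.
Plugging q_{Mesa} into Kora's best response: q_{Kora} = 13.625 − 0.25(12.5 − 0.25q_{Kora}) ⇒ 0.9375q_{Kora} = 10.5, so q_{Kora} = 11.2.
Then q_{Mesa} = 12.5 − 0.25·11.2 = 9.7.

11.2, 9.7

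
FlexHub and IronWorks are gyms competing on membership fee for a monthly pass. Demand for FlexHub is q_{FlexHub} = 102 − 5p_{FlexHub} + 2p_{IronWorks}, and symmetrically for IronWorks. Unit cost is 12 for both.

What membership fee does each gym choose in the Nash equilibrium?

20.25

FlexHub's profit: π = (p_{FlexHub} − 12)(102 − 5p_{FlexHub} + 2p_{IronWorks}).
∂π/∂p_{FlexHub} = 162 − 10p_{FlexHub} + 2p_{IronWorks} = 0 ⇒ p_{FlexHub} = 16.2 + 0.2p_{IronWorks}.
By symmetry p_{IronWorks} = p_{FlexHub}; substituting into the reaction function, 0.8p_{FlexHub} = 16.2 and p_{FlexHub} = 20.25.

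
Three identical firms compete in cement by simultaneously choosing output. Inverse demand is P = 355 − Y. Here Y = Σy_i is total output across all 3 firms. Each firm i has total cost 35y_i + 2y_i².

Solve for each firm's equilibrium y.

A representative firm's profit is π_i = y_i(355 − Y) − 35y_i − 2y_i², with Y = y_i + Σ_{j≠i} y_j.
First-order condition: 320 − 6y_i − Σ_{j≠i} y_j = 0.
With identical firms, set every y_j = y: then 320 − 6y − 2y = 0, i.e. y = 320/8 = 40.

40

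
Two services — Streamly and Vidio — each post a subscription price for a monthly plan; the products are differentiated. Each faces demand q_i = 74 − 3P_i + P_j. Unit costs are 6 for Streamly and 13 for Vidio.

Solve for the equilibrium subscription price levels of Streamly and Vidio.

Streamly's profit: π = (P_{Streamly} − 6)(74 − 3P_{Streamly} + P_{Vidio}).
∂π/∂P_{Streamly} = 92 − 6P_{Streamly} + P_{Vidio} = 0 ⇒ P_{Streamly} = 46/3 + (1/6)P_{Vidio}.
Similarly P_{Vidio} = 113/6 + (1/6)P_{Streamly}.
Substituting the second reaction function into the first: P_{Streamly} = 46/3 + (1/6)(113/6 + (1/6)P_{Streamly}), which gives (35/36)P_{Streamly} = 665/36 ⇒ P_{Streamly} = 19.
Then P_{Vidio} = 113/6 + (1/6)·19 = 22.

19, 22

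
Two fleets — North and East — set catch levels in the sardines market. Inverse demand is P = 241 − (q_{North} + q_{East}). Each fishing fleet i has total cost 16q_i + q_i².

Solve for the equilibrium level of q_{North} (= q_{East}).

45

Fishing fleet North's profit: π = q_{North}(241 − (q_{North} + q_{East})) − 16q_{North} − q_{North}².
∂π/∂q_{North} = 225 − 4q_{North} − q_{East} = 0, so q_{North} = 56.25 − 0.25q_{East}.
By symmetry q_{East} = q_{North}; substituting into the reaction function, 1.25q_{North} = 56.25 and q_{North} = 45.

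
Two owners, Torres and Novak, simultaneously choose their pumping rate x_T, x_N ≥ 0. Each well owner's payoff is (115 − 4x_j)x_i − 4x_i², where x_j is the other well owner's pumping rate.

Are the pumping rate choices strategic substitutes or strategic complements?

strategic substitutes

Torres's payoff is (115 − 4x_N)x_T − 4x_T².
∂π/∂x_T = 115 − 4x_N − 8x_T = 0, so x_T = 14.375 − 0.5x_N.
The best-response slope dx_T/dx_N = −0.5 < 0: the reaction function is downward-sloping, so the choices are strategic substitutes.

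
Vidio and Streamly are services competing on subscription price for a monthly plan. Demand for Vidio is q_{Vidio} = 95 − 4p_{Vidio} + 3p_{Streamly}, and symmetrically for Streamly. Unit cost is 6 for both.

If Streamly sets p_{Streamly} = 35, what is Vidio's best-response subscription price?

Vidio's profit: π = (p_{Vidio} − 6)(95 − 4p_{Vidio} + 3p_{Streamly}).
∂π/∂p_{Vidio} = 119 − 8p_{Vidio} + 3p_{Streamly} = 0 ⇒ p_{Vidio} = 14.875 + 0.375p_{Streamly}.
At p_{Streamly} = 35: p_{Vidio} = 14.875 + 0.375·35 = 28.

28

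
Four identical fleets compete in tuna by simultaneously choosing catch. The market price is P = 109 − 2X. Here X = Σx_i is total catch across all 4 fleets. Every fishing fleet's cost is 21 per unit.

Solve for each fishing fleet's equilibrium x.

8.8

A representative fishing fleet's profit is π_i = x_i(109 − 2X) − 21x_i, with X = x_i + Σ_{j≠i} x_j.
First-order condition: 88 − 4x_i − 2Σ_{j≠i} x_j = 0.
With identical fishing fleets, set every x_j = x: then 88 − 4x − 6x = 0, i.e. x = 88/10 = 8.8.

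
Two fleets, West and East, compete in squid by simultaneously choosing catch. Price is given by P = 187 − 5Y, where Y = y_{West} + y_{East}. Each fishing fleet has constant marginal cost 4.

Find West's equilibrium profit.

Fishing fleet West's profit: π = y_{West}(187 − 5(y_{West} + y_{East})) − 4y_{West}.
∂π/∂y_{West} = 183 − 10y_{West} − 5y_{East} = 0, so y_{West} = 18.3 − 0.5y_{East}.
The game is symmetric, so in equilibrium y_{East} = y_{West}: the reaction function gives 1.5y_{West} = 18.3, hence y_{West} = 12.2.
Price P = 187 − 5·24.4 = 65.
West's profit: (65 − 4)·12.2 = 744.2.

744.2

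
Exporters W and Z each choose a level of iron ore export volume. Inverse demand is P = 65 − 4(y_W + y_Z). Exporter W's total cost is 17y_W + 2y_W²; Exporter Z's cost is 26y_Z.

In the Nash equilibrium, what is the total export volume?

6.3

Exporter W's profit: π = y_W(65 − 4(y_W + y_Z)) − 17y_W − 2y_W².
∂π/∂y_W = 48 − 12y_W − 4y_Z = 0, so y_W = 4 − (1/3)y_Z.
For Z: ∂π/∂y_Z = 39 − 8y_Z − 4y_W = 0 ⇒ y_Z = 4.875 − 0.5y_W.
Plugging y_Z into W's best response: y_W = 4 − (1/3)(4.875 − 0.5y_W) ⇒ (5/6)y_W = 2.375, so y_W = 2.85.
Then y_Z = 4.875 − 0.5·2.85 = 3.45.
Total export volume: 2.85 + 3.45 = 6.3.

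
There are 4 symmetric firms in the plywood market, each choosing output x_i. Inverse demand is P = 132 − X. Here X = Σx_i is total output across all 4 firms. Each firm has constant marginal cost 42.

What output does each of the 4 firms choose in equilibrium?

18

A representative firm's profit is π_i = x_i(132 − X) − 42x_i, with X = x_i + Σ_{j≠i} x_j.
First-order condition: 90 − 2x_i − Σ_{j≠i} x_j = 0.
With identical firms, set every x_j = x: then 90 − 2x − 3x = 0, i.e. x = 90/5 = 18.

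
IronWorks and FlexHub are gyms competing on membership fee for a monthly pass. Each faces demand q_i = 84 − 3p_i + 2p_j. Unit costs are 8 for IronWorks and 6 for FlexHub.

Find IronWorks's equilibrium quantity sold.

55.875

IronWorks's profit: π = (p_{IronWorks} − 8)(84 − 3p_{IronWorks} + 2p_{FlexHub}).
∂π/∂p_{IronWorks} = 108 − 6p_{IronWorks} + 2p_{FlexHub} = 0 ⇒ p_{IronWorks} = 18 + (1/3)p_{FlexHub}.
Similarly p_{FlexHub} = 17 + (1/3)p_{IronWorks}.
Substituting the second reaction function into the first: p_{IronWorks} = 18 + (1/3)(17 + (1/3)p_{IronWorks}), which gives (8/9)p_{IronWorks} = 71/3 ⇒ p_{IronWorks} = 26.625.
Then p_{FlexHub} = 17 + (1/3)·26.625 = 25.875.
q_{IronWorks} = 84 − 3·26.625 + 2·25.875 = 55.875.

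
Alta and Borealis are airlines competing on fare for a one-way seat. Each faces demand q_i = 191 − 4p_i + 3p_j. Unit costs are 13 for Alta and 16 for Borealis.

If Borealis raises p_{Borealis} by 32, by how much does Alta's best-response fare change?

Alta's profit: π = (p_{Alta} − 13)(191 − 4p_{Alta} + 3p_{Borealis}).
∂π/∂p_{Alta} = 243 − 8p_{Alta} + 3p_{Borealis} = 0 ⇒ p_{Alta} = 30.375 + 0.375p_{Borealis}.
The reaction-function slope is 0.375, so a 32-unit rise in p_{Borealis} moves p_{Alta} by 0.375 × 32 = 12. Alta's best response rises — the actions are strategic complements.

12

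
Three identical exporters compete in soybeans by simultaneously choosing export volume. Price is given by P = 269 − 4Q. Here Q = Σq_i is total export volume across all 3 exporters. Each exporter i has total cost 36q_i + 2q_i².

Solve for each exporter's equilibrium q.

11.65

A representative exporter's profit is π_i = q_i(269 − 4Q) − 36q_i − 2q_i², with Q = q_i + Σ_{j≠i} q_j.
First-order condition: 233 − 12q_i − 4Σ_{j≠i} q_j = 0.
With identical exporters, set every q_j = q: then 233 − 12q − 8q = 0, i.e. q = 233/20 = 11.65.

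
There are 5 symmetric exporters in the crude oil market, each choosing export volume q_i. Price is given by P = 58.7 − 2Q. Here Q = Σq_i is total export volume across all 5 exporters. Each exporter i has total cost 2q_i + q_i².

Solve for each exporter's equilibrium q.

4.05

A representative exporter's profit is π_i = q_i(58.7 − 2Q) − 2q_i − q_i², with Q = q_i + Σ_{j≠i} q_j.
First-order condition: 56.7 − 6q_i − 2Σ_{j≠i} q_j = 0.
In a symmetric equilibrium every exporter chooses the same q, so Σ_{j≠i} q_j = 4q. The condition becomes 56.7 − 14q = 0, giving q = 56.7/14 = 4.05.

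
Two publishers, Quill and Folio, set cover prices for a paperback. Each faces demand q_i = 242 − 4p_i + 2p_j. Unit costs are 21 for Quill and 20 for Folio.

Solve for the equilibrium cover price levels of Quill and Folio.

Quill's profit: π = (p_{Quill} − 21)(242 − 4p_{Quill} + 2p_{Folio}).
∂π/∂p_{Quill} = 326 − 8p_{Quill} + 2p_{Folio} = 0 ⇒ p_{Quill} = 40.75 + 0.25p_{Folio}.
Similarly p_{Folio} = 40.25 + 0.25p_{Quill}.
Solving the two reaction functions simultaneously: (1 − (0.25)(0.25))p_{Quill} = 40.75 + 0.25·40.25, so 0.9375p_{Quill} = 50.8125 and p_{Quill} = 54.2.
Then p_{Folio} = 40.25 + 0.25·54.2 = 53.8.

54.2, 53.8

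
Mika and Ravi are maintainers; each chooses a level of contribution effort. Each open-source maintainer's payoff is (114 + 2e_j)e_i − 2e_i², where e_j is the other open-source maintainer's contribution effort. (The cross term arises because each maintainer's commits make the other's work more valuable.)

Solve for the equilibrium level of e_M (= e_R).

Mika's payoff is (114 + 2e_R)e_M − 2e_M².
∂π/∂e_M = 114 + 2e_R − 4e_M = 0, so e_M = 28.5 + 0.5e_R.
The game is symmetric, so in equilibrium e_R = e_M: the reaction function gives 0.5e_M = 28.5, hence e_M = 57.

57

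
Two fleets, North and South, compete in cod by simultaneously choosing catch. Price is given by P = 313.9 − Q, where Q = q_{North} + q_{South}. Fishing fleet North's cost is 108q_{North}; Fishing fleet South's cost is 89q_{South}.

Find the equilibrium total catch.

143.6

Fishing fleet North's profit: π = q_{North}(313.9 − (q_{North} + q_{South})) − 108q_{North}.
∂π/∂q_{North} = 205.9 − 2q_{North} − q_{South} = 0, so q_{North} = 102.95 − 0.5q_{South}.
By the same steps for South: q_{South} = 112.45 − 0.5q_{North}.
Solving the two reaction functions simultaneously: (1 − (−0.5)(−0.5))q_{North} = 102.95 − 0.5·112.45, so 0.75q_{North} = 46.725 and q_{North} = 62.3.
Then q_{South} = 112.45 − 0.5·62.3 = 81.3.
Total catch: 62.3 + 81.3 = 143.6.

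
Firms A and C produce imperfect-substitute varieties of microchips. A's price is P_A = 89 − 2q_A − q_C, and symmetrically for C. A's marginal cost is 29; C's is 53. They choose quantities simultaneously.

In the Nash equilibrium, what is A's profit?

369.92

Firm A's profit: π = q_A(89 − 2q_A − q_C) − 29q_A.
∂π/∂q_A = 60 − 4q_A − q_C = 0 ⇒ q_A = 15 − 0.25q_C.
Similarly q_C = 9 − 0.25q_A.
Substituting the second reaction function into the first: q_A = 15 − 0.25(9 − 0.25q_A), which gives 0.9375q_A = 12.75 ⇒ q_A = 13.6.
Then q_C = 9 − 0.25·13.6 = 5.6.
P_A = 89 − 2·13.6 − 5.6 = 56.2.
Profit = (56.2 − 29)·13.6 = 369.92.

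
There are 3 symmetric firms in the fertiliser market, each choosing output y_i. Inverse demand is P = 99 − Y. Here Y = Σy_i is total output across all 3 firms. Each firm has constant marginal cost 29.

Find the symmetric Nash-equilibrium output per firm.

A representative firm's profit is π_i = y_i(99 − Y) − 29y_i, with Y = y_i + Σ_{j≠i} y_j.
First-order condition: 70 − 2y_i − Σ_{j≠i} y_j = 0.
With identical firms, set every y_j = y: then 70 − 2y − 2y = 0, i.e. y = 70/4 = 17.5.

17.5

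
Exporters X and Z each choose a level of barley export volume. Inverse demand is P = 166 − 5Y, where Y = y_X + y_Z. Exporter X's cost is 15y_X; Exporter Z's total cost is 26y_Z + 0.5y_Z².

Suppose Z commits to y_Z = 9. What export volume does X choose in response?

10.6

Exporter X's profit: π = y_X(166 − 5(y_X + y_Z)) − 15y_X.
∂π/∂y_X = 151 − 10y_X − 5y_Z = 0, so y_X = 15.1 − 0.5y_Z.
At y_Z = 9: y_X = 15.1 − 0.5·9 = 10.6.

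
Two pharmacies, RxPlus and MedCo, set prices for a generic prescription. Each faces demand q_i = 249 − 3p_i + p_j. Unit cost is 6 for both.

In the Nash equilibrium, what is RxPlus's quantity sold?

142.2

RxPlus's profit: π = (p_{RxPlus} − 6)(249 − 3p_{RxPlus} + p_{MedCo}).
∂π/∂p_{RxPlus} = 267 − 6p_{RxPlus} + p_{MedCo} = 0 ⇒ p_{RxPlus} = 44.5 + (1/6)p_{MedCo}.
Setting p_{RxPlus} = p_{MedCo} in the reaction function: p_{RxPlus} = 44.5 + (1/6)p_{RxPlus}, so p_{RxPlus} = 44.5 / (5/6) = 53.4.
q_{RxPlus} = 249 − 3·53.4 + 53.4 = 142.2.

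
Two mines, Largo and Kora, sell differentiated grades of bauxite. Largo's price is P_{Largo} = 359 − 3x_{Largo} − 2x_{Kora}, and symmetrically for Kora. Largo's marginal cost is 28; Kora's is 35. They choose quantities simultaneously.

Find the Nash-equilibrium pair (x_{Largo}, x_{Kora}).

Mine Largo's profit: π = x_{Largo}(359 − 3x_{Largo} − 2x_{Kora}) − 28x_{Largo}.
∂π/∂x_{Largo} = 331 − 6x_{Largo} − 2x_{Kora} = 0 ⇒ x_{Largo} = 331/6 − (1/3)x_{Kora}.
Similarly x_{Kora} = 54 − (1/3)x_{Largo}.
Solving the two reaction functions simultaneously: (1 − (−1/3)(−1/3))x_{Largo} = 331/6 − (1/3)·54, so (8/9)x_{Largo} = 223/6 and x_{Largo} = 41.8125.
Then x_{Kora} = 54 − (1/3)·41.8125 = 40.0625.

41.8125, 40.0625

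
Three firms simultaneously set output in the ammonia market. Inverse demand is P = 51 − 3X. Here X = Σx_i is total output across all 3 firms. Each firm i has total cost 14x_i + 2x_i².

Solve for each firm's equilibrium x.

2.3125

A representative firm's profit is π_i = x_i(51 − 3X) − 14x_i − 2x_i², with X = x_i + Σ_{j≠i} x_j.
First-order condition: 37 − 10x_i − 3Σ_{j≠i} x_j = 0.
Imposing symmetry (x_j = x for all j) turns Σ_{j≠i} x_j into 2x, so 37 = 16x and x = 2.3125.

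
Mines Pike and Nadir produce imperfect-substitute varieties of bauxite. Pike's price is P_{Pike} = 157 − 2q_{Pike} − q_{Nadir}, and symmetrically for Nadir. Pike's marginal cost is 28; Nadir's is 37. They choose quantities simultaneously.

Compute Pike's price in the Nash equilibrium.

80.8

Mine Pike's profit: π = q_{Pike}(157 − 2q_{Pike} − q_{Nadir}) − 28q_{Pike}.
∂π/∂q_{Pike} = 129 − 4q_{Pike} − q_{Nadir} = 0 ⇒ q_{Pike} = 32.25 − 0.25q_{Nadir}.
Similarly q_{Nadir} = 30 − 0.25q_{Pike}.
Substituting the second reaction function into the first: q_{Pike} = 32.25 − 0.25(30 − 0.25q_{Pike}), which gives 0.9375q_{Pike} = 24.75 ⇒ q_{Pike} = 26.4.
Then q_{Nadir} = 30 − 0.25·26.4 = 23.4.
P_{Pike} = 157 − 2·26.4 − 23.4 = 80.8.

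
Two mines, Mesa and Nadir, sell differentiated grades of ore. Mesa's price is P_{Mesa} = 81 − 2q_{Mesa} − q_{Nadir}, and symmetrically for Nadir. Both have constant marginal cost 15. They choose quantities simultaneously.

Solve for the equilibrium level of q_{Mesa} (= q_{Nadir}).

Mine Mesa's profit: π = q_{Mesa}(81 − 2q_{Mesa} − q_{Nadir}) − 15q_{Mesa}.
∂π/∂q_{Mesa} = 66 − 4q_{Mesa} − q_{Nadir} = 0 ⇒ q_{Mesa} = 16.5 − 0.25q_{Nadir}.
By symmetry q_{Nadir} = q_{Mesa}; substituting into the reaction function, 1.25q_{Mesa} = 16.5 and q_{Mesa} = 13.2.

13.2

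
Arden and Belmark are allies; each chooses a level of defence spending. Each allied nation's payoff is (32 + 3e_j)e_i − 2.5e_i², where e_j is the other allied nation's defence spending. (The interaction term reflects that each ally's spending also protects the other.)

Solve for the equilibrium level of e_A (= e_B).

16

Arden's payoff is (32 + 3e_B)e_A − 2.5e_A².
∂π/∂e_A = 32 + 3e_B − 5e_A = 0, so e_A = 6.4 + 0.6e_B.
Setting e_A = e_B in the reaction function: e_A = 6.4 + 0.6e_A, so e_A = 6.4 / 0.4 = 16.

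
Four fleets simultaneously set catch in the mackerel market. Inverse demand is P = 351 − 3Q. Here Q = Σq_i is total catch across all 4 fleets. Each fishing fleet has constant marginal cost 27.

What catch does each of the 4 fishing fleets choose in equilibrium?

21.6

A representative fishing fleet's profit is π_i = q_i(351 − 3Q) − 27q_i, with Q = q_i + Σ_{j≠i} q_j.
First-order condition: 324 − 6q_i − 3Σ_{j≠i} q_j = 0.
With identical fishing fleets, set every q_j = q: then 324 − 6q − 9q = 0, i.e. q = 324/15 = 21.6.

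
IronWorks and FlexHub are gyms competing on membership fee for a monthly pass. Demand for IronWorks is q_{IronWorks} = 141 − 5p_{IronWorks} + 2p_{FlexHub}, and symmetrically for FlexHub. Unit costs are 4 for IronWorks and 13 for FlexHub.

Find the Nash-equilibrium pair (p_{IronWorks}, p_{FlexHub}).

21.0625, 24.8125

IronWorks's profit: π = (p_{IronWorks} − 4)(141 − 5p_{IronWorks} + 2p_{FlexHub}).
∂π/∂p_{IronWorks} = 161 − 10p_{IronWorks} + 2p_{FlexHub} = 0 ⇒ p_{IronWorks} = 16.1 + 0.2p_{FlexHub}.
Similarly p_{FlexHub} = 20.6 + 0.2p_{IronWorks}.
Plugging p_{FlexHub} into IronWorks's best response: p_{IronWorks} = 16.1 + 0.2(20.6 + 0.2p_{IronWorks}) ⇒ 0.96p_{IronWorks} = 20.22, so p_{IronWorks} = 21.0625.
Then p_{FlexHub} = 20.6 + 0.2·21.0625 = 24.8125.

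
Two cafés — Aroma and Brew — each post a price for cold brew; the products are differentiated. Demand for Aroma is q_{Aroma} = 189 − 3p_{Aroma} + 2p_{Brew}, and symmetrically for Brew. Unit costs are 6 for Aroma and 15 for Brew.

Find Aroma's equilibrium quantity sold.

142.3125

Aroma's profit: π = (p_{Aroma} − 6)(189 − 3p_{Aroma} + 2p_{Brew}).
∂π/∂p_{Aroma} = 207 − 6p_{Aroma} + 2p_{Brew} = 0 ⇒ p_{Aroma} = 34.5 + (1/3)p_{Brew}.
Similarly p_{Brew} = 39 + (1/3)p_{Aroma}.
Plugging p_{Brew} into Aroma's best response: p_{Aroma} = 34.5 + (1/3)(39 + (1/3)p_{Aroma}) ⇒ (8/9)p_{Aroma} = 47.5, so p_{Aroma} = 53.4375.
Then p_{Brew} = 39 + (1/3)·53.4375 = 56.8125.
q_{Aroma} = 189 − 3·53.4375 + 2·56.8125 = 142.3125.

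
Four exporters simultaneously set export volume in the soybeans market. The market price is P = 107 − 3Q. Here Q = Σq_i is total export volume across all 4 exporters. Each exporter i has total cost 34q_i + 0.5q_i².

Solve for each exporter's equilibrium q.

4.5625

A representative exporter's profit is π_i = q_i(107 − 3Q) − 34q_i − 0.5q_i², with Q = q_i + Σ_{j≠i} q_j.
First-order condition: 73 − 7q_i − 3Σ_{j≠i} q_j = 0.
In a symmetric equilibrium every exporter chooses the same q, so Σ_{j≠i} q_j = 3q. The condition becomes 73 − 16q = 0, giving q = 73/16 = 4.5625.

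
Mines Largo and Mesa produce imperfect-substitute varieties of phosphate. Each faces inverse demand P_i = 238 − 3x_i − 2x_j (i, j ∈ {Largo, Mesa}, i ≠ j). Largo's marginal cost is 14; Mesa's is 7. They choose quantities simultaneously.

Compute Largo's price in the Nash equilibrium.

96.6875

Mine Largo's profit: π = x_{Largo}(238 − 3x_{Largo} − 2x_{Mesa}) − 14x_{Largo}.
∂π/∂x_{Largo} = 224 − 6x_{Largo} − 2x_{Mesa} = 0 ⇒ x_{Largo} = 112/3 − (1/3)x_{Mesa}.
Similarly x_{Mesa} = 38.5 − (1/3)x_{Largo}.
Plugging x_{Mesa} into Largo's best response: x_{Largo} = 112/3 − (1/3)(38.5 − (1/3)x_{Largo}) ⇒ (8/9)x_{Largo} = 24.5, so x_{Largo} = 27.5625.
Then x_{Mesa} = 38.5 − (1/3)·27.5625 = 29.3125.
P_{Largo} = 238 − 3·27.5625 − 2·29.3125 = 96.6875.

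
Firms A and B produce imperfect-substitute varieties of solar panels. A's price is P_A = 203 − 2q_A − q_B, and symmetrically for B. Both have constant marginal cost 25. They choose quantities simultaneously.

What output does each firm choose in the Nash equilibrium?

Firm A's profit: π = q_A(203 − 2q_A − q_B) − 25q_A.
∂π/∂q_A = 178 − 4q_A − q_B = 0 ⇒ q_A = 44.5 − 0.25q_B.
By symmetry q_B = q_A; substituting into the reaction function, 1.25q_A = 44.5 and q_A = 35.6.

35.6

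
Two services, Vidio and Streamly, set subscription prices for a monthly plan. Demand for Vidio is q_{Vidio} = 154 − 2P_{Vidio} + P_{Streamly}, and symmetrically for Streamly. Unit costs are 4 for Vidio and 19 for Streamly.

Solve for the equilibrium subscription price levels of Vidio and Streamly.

Vidio's profit: π = (P_{Vidio} − 4)(154 − 2P_{Vidio} + P_{Streamly}).
∂π/∂P_{Vidio} = 162 − 4P_{Vidio} + P_{Streamly} = 0 ⇒ P_{Vidio} = 40.5 + 0.25P_{Streamly}.
Similarly P_{Streamly} = 48 + 0.25P_{Vidio}.
Substituting the second reaction function into the first: P_{Vidio} = 40.5 + 0.25(48 + 0.25P_{Vidio}), which gives 0.9375P_{Vidio} = 52.5 ⇒ P_{Vidio} = 56.
Then P_{Streamly} = 48 + 0.25·56 = 62.

56, 62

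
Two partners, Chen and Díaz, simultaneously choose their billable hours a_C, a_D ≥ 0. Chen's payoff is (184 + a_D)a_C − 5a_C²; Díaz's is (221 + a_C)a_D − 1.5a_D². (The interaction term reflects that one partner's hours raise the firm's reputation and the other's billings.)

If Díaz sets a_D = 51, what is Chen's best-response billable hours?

Expanding Chen's payoff: 184a_C + a_Da_C − 5a_C².
∂π/∂a_C = 184 + a_D − 10a_C = 0, so a_C = 18.4 + 0.1a_D.
At a_D = 51: a_C = 18.4 + 0.1·51 = 23.5.

23.5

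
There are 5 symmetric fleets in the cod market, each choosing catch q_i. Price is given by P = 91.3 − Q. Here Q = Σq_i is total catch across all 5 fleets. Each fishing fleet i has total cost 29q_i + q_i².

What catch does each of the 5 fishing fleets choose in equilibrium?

7.7875

A representative fishing fleet's profit is π_i = q_i(91.3 − Q) − 29q_i − q_i², with Q = q_i + Σ_{j≠i} q_j.
First-order condition: 62.3 − 4q_i − Σ_{j≠i} q_j = 0.
In a symmetric equilibrium every fishing fleet chooses the same q, so Σ_{j≠i} q_j = 4q. The condition becomes 62.3 − 8q = 0, giving q = 62.3/8 = 7.7875.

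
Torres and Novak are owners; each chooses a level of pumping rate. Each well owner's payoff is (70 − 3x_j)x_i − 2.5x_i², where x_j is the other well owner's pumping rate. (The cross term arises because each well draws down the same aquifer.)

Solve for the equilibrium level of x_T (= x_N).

8.75

Torres's payoff is (70 − 3x_N)x_T − 2.5x_T².
∂π/∂x_T = 70 − 3x_N − 5x_T = 0, so x_T = 14 − 0.6x_N.
The game is symmetric, so in equilibrium x_N = x_T: the reaction function gives 1.6x_T = 14, hence x_T = 8.75.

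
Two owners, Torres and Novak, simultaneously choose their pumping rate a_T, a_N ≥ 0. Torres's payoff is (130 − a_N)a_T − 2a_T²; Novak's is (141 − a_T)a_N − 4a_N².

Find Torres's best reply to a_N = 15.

28.75

Expanding Torres's payoff: 130a_T − a_Na_T − 2a_T².
∂π/∂a_T = 130 − a_N − 4a_T = 0, so a_T = 32.5 − 0.25a_N.
At a_N = 15: a_T = 32.5 − 0.25·15 = 28.75.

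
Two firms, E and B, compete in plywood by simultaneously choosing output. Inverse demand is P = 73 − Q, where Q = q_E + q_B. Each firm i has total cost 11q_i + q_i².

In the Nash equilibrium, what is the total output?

Firm E's profit: π = q_E(73 − (q_E + q_B)) − 11q_E − q_E².
∂π/∂q_E = 62 − 4q_E − q_B = 0, so q_E = 15.5 − 0.25q_B.
Setting q_E = q_B in the reaction function: q_E = 15.5 − 0.25q_E, so q_E = 15.5 / 1.25 = 12.4.
Total output: 12.4 + 12.4 = 24.8.

24.8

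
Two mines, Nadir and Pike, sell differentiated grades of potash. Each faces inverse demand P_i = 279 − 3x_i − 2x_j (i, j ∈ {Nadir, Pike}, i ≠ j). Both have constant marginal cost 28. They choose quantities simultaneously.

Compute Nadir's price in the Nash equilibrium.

122.125

Mine Nadir's profit: π = x_{Nadir}(279 − 3x_{Nadir} − 2x_{Pike}) − 28x_{Nadir}.
∂π/∂x_{Nadir} = 251 − 6x_{Nadir} − 2x_{Pike} = 0 ⇒ x_{Nadir} = 251/6 − (1/3)x_{Pike}.
By symmetry x_{Pike} = x_{Nadir}; substituting into the reaction function, (4/3)x_{Nadir} = 251/6 and x_{Nadir} = 31.375.
P_{Nadir} = 279 − 3·31.375 − 2·31.375 = 122.125.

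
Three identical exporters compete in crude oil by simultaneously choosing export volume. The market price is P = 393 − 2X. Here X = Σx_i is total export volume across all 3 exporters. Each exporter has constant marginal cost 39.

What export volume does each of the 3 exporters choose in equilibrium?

A representative exporter's profit is π_i = x_i(393 − 2X) − 39x_i, with X = x_i + Σ_{j≠i} x_j.
First-order condition: 354 − 4x_i − 2Σ_{j≠i} x_j = 0.
In a symmetric equilibrium every exporter chooses the same x, so Σ_{j≠i} x_j = 2x. The condition becomes 354 − 8x = 0, giving x = 354/8 = 44.25.

44.25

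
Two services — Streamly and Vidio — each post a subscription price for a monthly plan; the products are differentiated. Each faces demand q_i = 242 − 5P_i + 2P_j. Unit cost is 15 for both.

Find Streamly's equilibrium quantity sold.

Streamly's profit: π = (P_{Streamly} − 15)(242 − 5P_{Streamly} + 2P_{Vidio}).
∂π/∂P_{Streamly} = 317 − 10P_{Streamly} + 2P_{Vidio} = 0 ⇒ P_{Streamly} = 31.7 + 0.2P_{Vidio}.
By symmetry P_{Vidio} = P_{Streamly}; substituting into the reaction function, 0.8P_{Streamly} = 31.7 and P_{Streamly} = 39.625.
q_{Streamly} = 242 − 5·39.625 + 2·39.625 = 123.125.

123.125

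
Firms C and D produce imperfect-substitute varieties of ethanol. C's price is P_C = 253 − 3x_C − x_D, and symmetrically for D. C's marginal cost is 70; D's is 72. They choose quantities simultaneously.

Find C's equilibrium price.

148.6

Firm C's profit: π = x_C(253 − 3x_C − x_D) − 70x_C.
∂π/∂x_C = 183 − 6x_C − x_D = 0 ⇒ x_C = 30.5 − (1/6)x_D.
Similarly x_D = 181/6 − (1/6)x_C.
Substituting the second reaction function into the first: x_C = 30.5 − (1/6)(181/6 − (1/6)x_C), which gives (35/36)x_C = 917/36 ⇒ x_C = 26.2.
Then x_D = 181/6 − (1/6)·26.2 = 25.8.
P_C = 253 − 3·26.2 − 25.8 = 148.6.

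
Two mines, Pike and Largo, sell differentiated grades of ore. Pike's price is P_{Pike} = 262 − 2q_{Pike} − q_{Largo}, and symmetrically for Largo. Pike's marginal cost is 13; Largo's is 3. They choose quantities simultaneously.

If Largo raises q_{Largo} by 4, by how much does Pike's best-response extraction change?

-1

Mine Pike's profit: π = q_{Pike}(262 − 2q_{Pike} − q_{Largo}) − 13q_{Pike}.
∂π/∂q_{Pike} = 249 − 4q_{Pike} − q_{Largo} = 0 ⇒ q_{Pike} = 62.25 − 0.25q_{Largo}.
The reaction-function slope is −0.25, so a 4-unit rise in q_{Largo} moves q_{Pike} by −0.25 × 4 = −1. Pike's best response falls — the actions are strategic substitutes.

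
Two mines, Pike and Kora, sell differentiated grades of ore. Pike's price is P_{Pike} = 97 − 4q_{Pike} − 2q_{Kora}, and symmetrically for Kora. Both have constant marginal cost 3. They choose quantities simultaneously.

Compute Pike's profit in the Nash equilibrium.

Mine Pike's profit: π = q_{Pike}(97 − 4q_{Pike} − 2q_{Kora}) − 3q_{Pike}.
∂π/∂q_{Pike} = 94 − 8q_{Pike} − 2q_{Kora} = 0 ⇒ q_{Pike} = 11.75 − 0.25q_{Kora}.
By symmetry q_{Kora} = q_{Pike}; substituting into the reaction function, 1.25q_{Pike} = 11.75 and q_{Pike} = 9.4.
P_{Pike} = 97 − 4·9.4 − 2·9.4 = 40.6.
Profit = (40.6 − 3)·9.4 = 353.44.

353.44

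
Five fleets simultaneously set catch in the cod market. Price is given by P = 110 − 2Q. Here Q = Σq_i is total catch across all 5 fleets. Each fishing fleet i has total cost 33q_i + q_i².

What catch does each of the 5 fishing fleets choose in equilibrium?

A representative fishing fleet's profit is π_i = q_i(110 − 2Q) − 33q_i − q_i², with Q = q_i + Σ_{j≠i} q_j.
First-order condition: 77 − 6q_i − 2Σ_{j≠i} q_j = 0.
With identical fishing fleets, set every q_j = q: then 77 − 6q − 8q = 0, i.e. q = 77/14 = 5.5.

5.5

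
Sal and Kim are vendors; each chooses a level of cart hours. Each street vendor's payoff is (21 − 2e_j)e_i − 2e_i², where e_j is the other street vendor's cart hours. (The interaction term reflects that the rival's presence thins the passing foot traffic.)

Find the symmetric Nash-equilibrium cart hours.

Sal's payoff is (21 − 2e_K)e_S − 2e_S².
∂π/∂e_S = 21 − 2e_K − 4e_S = 0, so e_S = 5.25 − 0.5e_K.
The game is symmetric, so in equilibrium e_K = e_S: the reaction function gives 1.5e_S = 5.25, hence e_S = 3.5.

3.5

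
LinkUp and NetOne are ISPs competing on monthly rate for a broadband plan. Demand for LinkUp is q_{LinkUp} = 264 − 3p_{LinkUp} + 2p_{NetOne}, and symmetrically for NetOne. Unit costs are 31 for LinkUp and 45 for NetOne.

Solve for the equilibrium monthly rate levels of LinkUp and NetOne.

LinkUp's profit: π = (p_{LinkUp} − 31)(264 − 3p_{LinkUp} + 2p_{NetOne}).
∂π/∂p_{LinkUp} = 357 − 6p_{LinkUp} + 2p_{NetOne} = 0 ⇒ p_{LinkUp} = 59.5 + (1/3)p_{NetOne}.
Similarly p_{NetOne} = 66.5 + (1/3)p_{LinkUp}.
Substituting the second reaction function into the first: p_{LinkUp} = 59.5 + (1/3)(66.5 + (1/3)p_{LinkUp}), which gives (8/9)p_{LinkUp} = 245/3 ⇒ p_{LinkUp} = 91.875.
Then p_{NetOne} = 66.5 + (1/3)·91.875 = 97.125.

91.875, 97.125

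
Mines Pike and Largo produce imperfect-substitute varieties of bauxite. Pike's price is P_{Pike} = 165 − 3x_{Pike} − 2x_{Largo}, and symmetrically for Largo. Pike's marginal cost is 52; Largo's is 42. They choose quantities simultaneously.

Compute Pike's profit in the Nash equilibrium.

546.75

Mine Pike's profit: π = x_{Pike}(165 − 3x_{Pike} − 2x_{Largo}) − 52x_{Pike}.
∂π/∂x_{Pike} = 113 − 6x_{Pike} − 2x_{Largo} = 0 ⇒ x_{Pike} = 113/6 − (1/3)x_{Largo}.
Similarly x_{Largo} = 20.5 − (1/3)x_{Pike}.
Plugging x_{Largo} into Pike's best response: x_{Pike} = 113/6 − (1/3)(20.5 − (1/3)x_{Pike}) ⇒ (8/9)x_{Pike} = 12, so x_{Pike} = 13.5.
Then x_{Largo} = 20.5 − (1/3)·13.5 = 16.
P_{Pike} = 165 − 3·13.5 − 2·16 = 92.5.
Profit = (92.5 − 52)·13.5 = 546.75.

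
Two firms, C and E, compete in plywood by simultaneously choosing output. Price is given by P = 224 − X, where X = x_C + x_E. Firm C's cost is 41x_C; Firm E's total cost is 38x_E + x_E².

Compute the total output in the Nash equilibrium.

Firm C's profit: π = x_C(224 − (x_C + x_E)) − 41x_C.
∂π/∂x_C = 183 − 2x_C − x_E = 0, so x_C = 91.5 − 0.5x_E.
For E: ∂π/∂x_E = 186 − 4x_E − x_C = 0 ⇒ x_E = 46.5 − 0.25x_C.
Plugging x_E into C's best response: x_C = 91.5 − 0.5(46.5 − 0.25x_C) ⇒ 0.875x_C = 68.25, so x_C = 78.
Then x_E = 46.5 − 0.25·78 = 27.
Total output: 78 + 27 = 105.

105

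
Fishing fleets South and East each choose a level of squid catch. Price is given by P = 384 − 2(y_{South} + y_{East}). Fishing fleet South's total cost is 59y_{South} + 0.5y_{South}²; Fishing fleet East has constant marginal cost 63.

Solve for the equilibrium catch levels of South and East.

Fishing fleet South's profit: π = y_{South}(384 − 2(y_{South} + y_{East})) − 59y_{South} − 0.5y_{South}².
∂π/∂y_{South} = 325 − 5y_{South} − 2y_{East} = 0, so y_{South} = 65 − 0.4y_{East}.
For East: ∂π/∂y_{East} = 321 − 4y_{East} − 2y_{South} = 0 ⇒ y_{East} = 80.25 − 0.5y_{South}.
Plugging y_{East} into South's best response: y_{South} = 65 − 0.4(80.25 − 0.5y_{South}) ⇒ 0.8y_{South} = 32.9, so y_{South} = 41.125.
Then y_{East} = 80.25 − 0.5·41.125 = 59.6875.

41.125, 59.6875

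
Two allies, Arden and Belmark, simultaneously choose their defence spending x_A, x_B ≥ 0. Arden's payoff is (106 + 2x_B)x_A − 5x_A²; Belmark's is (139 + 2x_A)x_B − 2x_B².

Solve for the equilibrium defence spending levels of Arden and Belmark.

Expanding Arden's payoff: 106x_A + 2x_Bx_A − 5x_A².
∂π/∂x_A = 106 + 2x_B − 10x_A = 0, so x_A = 10.6 + 0.2x_B.
Likewise for Belmark: x_B = 34.75 + 0.5x_A.
Plugging x_B into Arden's best response: x_A = 10.6 + 0.2(34.75 + 0.5x_A) ⇒ 0.9x_A = 17.55, so x_A = 19.5.
Then x_B = 34.75 + 0.5·19.5 = 44.5.

19.5, 44.5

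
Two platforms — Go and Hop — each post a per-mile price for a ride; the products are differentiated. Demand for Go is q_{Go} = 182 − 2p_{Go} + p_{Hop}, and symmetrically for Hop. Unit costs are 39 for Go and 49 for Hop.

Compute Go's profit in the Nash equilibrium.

4802

Go's profit: π = (p_{Go} − 39)(182 − 2p_{Go} + p_{Hop}).
∂π/∂p_{Go} = 260 − 4p_{Go} + p_{Hop} = 0 ⇒ p_{Go} = 65 + 0.25p_{Hop}.
Similarly p_{Hop} = 70 + 0.25p_{Go}.
Plugging p_{Hop} into Go's best response: p_{Go} = 65 + 0.25(70 + 0.25p_{Go}) ⇒ 0.9375p_{Go} = 82.5, so p_{Go} = 88.
Then p_{Hop} = 70 + 0.25·88 = 92.
q_{Go} = 182 − 2·88 + 92 = 98.
Profit = (88 − 39)·98 = 4802.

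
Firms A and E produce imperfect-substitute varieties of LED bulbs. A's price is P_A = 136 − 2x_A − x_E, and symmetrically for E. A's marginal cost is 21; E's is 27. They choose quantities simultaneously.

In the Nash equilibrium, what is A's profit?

1095.12

Firm A's profit: π = x_A(136 − 2x_A − x_E) − 21x_A.
∂π/∂x_A = 115 − 4x_A − x_E = 0 ⇒ x_A = 28.75 − 0.25x_E.
Similarly x_E = 27.25 − 0.25x_A.
Plugging x_E into A's best response: x_A = 28.75 − 0.25(27.25 − 0.25x_A) ⇒ 0.9375x_A = 21.9375, so x_A = 23.4.
Then x_E = 27.25 − 0.25·23.4 = 21.4.
P_A = 136 − 2·23.4 − 21.4 = 67.8.
Profit = (67.8 − 21)·23.4 = 1095.12.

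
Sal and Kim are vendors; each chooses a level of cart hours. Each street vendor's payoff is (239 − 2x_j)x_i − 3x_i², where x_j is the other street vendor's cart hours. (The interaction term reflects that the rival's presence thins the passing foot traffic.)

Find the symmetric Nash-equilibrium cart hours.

29.875

Sal's payoff is (239 − 2x_K)x_S − 3x_S².
∂π/∂x_S = 239 − 2x_K − 6x_S = 0, so x_S = 239/6 − (1/3)x_K.
By symmetry x_K = x_S; substituting into the reaction function, (4/3)x_S = 239/6 and x_S = 29.875.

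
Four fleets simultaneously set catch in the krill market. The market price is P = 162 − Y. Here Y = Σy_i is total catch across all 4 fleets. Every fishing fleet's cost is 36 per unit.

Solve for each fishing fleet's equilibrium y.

A representative fishing fleet's profit is π_i = y_i(162 − Y) − 36y_i, with Y = y_i + Σ_{j≠i} y_j.
First-order condition: 126 − 2y_i − Σ_{j≠i} y_j = 0.
With identical fishing fleets, set every y_j = y: then 126 − 2y − 3y = 0, i.e. y = 126/5 = 25.2.

25.2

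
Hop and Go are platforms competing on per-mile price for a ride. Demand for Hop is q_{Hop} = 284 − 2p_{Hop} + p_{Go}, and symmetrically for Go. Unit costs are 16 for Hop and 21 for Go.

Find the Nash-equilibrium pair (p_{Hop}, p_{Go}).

106, 108

Hop's profit: π = (p_{Hop} − 16)(284 − 2p_{Hop} + p_{Go}).
∂π/∂p_{Hop} = 316 − 4p_{Hop} + p_{Go} = 0 ⇒ p_{Hop} = 79 + 0.25p_{Go}.
Similarly p_{Go} = 81.5 + 0.25p_{Hop}.
Solving the two reaction functions simultaneously: (1 − (0.25)(0.25))p_{Hop} = 79 + 0.25·81.5, so 0.9375p_{Hop} = 99.375 and p_{Hop} = 106.
Then p_{Go} = 81.5 + 0.25·106 = 108.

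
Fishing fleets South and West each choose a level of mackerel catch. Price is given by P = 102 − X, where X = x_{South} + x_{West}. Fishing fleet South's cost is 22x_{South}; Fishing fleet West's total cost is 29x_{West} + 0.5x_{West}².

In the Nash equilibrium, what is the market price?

Fishing fleet South's profit: π = x_{South}(102 − (x_{South} + x_{West})) − 22x_{South}.
∂π/∂x_{South} = 80 − 2x_{South} − x_{West} = 0, so x_{South} = 40 − 0.5x_{West}.
For West: ∂π/∂x_{West} = 73 − 3x_{West} − x_{South} = 0 ⇒ x_{West} = 73/3 − (1/3)x_{South}.
Solving the two reaction functions simultaneously: (1 − (−0.5)(−1/3))x_{South} = 40 − 0.5·(73/3), so (5/6)x_{South} = 167/6 and x_{South} = 33.4.
Then x_{West} = 73/3 − (1/3)·33.4 = 13.2.
Equilibrium price: P = 102 − 46.6 = 55.4.

55.4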